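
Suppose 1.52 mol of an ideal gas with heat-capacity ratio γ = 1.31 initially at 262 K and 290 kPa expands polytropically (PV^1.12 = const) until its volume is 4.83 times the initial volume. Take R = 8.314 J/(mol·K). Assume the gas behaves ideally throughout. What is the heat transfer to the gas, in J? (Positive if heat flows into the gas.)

2910 J

V₁ = nRT₁/P₁ = 1.52×8.314×262/290 = 11.4 L.
Polytropic n=1.12: T₂ = T₁(V₁/V₂)^(n−1) = 262×(0.207)^0.12 = 217 K; P₂ = P₁(V₁/V₂)^n = 49.7 kPa.
W = (P₁V₁−P₂V₂)/(n−1) = (290×11.4−49.7×55.1)/0.12 = 4750 J.
ΔU = nCvΔT = 1.52×26.8×(217−262) = -1840 J.
Q = ΔU + W = 2910 J.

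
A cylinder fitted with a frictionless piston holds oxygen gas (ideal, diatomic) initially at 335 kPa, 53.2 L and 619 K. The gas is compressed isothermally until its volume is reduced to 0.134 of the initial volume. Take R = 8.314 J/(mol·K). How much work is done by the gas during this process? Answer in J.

n = P₁V₁/(RT₁) = 335×53.2/(8.314×619) = 3.46 mol.
Isothermal: T stays 619 K; PV = const ⇒ V₂ = 7.13 L, P₂ = 2500 kPa.
W = nRT ln(V₂/V₁) = 3.46×8.314×619×ln(0.134) = -35800 J.

-35800 J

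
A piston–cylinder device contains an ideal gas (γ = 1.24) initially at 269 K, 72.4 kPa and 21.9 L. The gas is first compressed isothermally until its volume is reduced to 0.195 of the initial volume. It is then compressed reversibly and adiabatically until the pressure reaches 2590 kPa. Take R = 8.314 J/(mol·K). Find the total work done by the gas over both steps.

-5610 J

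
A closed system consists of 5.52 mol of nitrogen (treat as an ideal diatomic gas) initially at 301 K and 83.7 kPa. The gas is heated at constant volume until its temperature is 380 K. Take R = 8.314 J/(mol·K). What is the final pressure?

V₁ = nRT₁/P₁ = 5.52×8.314×301/83.7 = 165 L.
Isochoric: V stays 165 L; P/T = const ⇒ T₂ = 380 K, P₂ = 106 kPa.

106 kPa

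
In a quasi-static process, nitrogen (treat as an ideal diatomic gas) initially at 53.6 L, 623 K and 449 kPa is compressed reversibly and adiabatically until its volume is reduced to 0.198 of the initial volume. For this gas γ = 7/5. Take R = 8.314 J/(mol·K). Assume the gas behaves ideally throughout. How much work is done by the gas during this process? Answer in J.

n = P₁V₁/(RT₁) = 449×53.6/(8.314×623) = 4.65 mol.
Adiabatic: TV^(γ−1) = const ⇒ T₂ = 623×(5.05)^0.400 = 1190 K; PV^γ = const ⇒ P₂ = 4330 kPa.
ΔU = nCvΔT = 4.65×20.8×(1190−623) = 54800 J.
Q = 0 for an adiabatic process, so W = −ΔU = -54800 J.

-54800 J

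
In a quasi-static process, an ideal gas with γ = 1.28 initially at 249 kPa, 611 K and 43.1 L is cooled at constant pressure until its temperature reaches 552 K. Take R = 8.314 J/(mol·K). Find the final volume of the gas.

38.9 L

Isobaric: P stays 249 kPa; V/T = const ⇒ T₂ = 552 K, V₂ = 38.9 L.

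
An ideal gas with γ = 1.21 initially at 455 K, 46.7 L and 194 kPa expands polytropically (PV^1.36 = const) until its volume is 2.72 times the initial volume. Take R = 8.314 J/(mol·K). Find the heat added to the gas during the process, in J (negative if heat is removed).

-5440 J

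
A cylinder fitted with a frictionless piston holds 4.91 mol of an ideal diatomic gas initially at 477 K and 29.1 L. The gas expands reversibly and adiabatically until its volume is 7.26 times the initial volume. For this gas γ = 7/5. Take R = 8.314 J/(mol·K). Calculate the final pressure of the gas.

41.7 kPa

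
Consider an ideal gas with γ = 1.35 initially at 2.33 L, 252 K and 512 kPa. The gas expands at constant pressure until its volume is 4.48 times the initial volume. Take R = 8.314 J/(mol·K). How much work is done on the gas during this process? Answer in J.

n = P₁V₁/(RT₁) = 512×2.33/(8.314×252) = 0.569 mol.
Isobaric: P stays 512 kPa; V/T = const ⇒ T₂ = 1130 K, V₂ = 10.4 L.
W = PΔV = 512×(10.4−2.33) kPa·L = 4150 J.
Work done on the gas = −W_by = -4150 J.

-4150 J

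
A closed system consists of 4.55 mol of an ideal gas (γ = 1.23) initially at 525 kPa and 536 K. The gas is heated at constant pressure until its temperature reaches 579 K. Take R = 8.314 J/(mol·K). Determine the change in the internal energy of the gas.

V₁ = nRT₁/P₁ = 4.55×8.314×536/525 = 38.6 L.
Isobaric: P stays 525 kPa; V/T = const ⇒ T₂ = 579 K, V₂ = 41.7 L.
For an ideal gas ΔU = nCvΔT with Cv = R/(γ−1) = 36.1 J/(mol·K).
ΔU = 4.55×36.1×(579−536) = 7070 J.

7070 J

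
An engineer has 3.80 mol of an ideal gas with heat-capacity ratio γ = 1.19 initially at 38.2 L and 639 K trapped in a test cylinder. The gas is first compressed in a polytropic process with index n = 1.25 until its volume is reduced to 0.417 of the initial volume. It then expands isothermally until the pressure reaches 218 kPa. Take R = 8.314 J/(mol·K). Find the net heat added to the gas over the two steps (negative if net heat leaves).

55900 J

P₁ = nRT₁/V₁ = 3.80×8.314×639/38.2 = 528 kPa.
Step 1 — Polytropic n=1.25: T₂ = T₁(V₁/V₂)^(n−1) = 639×(2.40)^0.25 = 795 K; P₂ = P₁(V₁/V₂)^n = 1580 kPa.
W = (P₁V₁−P₂V₂)/(n−1) = (528×38.2−1580×15.9)/0.25 = -19700 J.
ΔU = nCvΔT = 3.80×43.8×(795−639) = 26000 J.
Q = ΔU + W = 6230 J.
State after step 1: P = 1580 kPa, V = 15.9 L, T = 795 K.
Step 2 — Isothermal: T stays 795 K; PV = const ⇒ V₂ = 115 L, P₂ = 218 kPa.
ΔU = 0 (ideal gas, T constant).
W = nRT ln(V₂/V₁) = 3.80×8.314×795×ln(7.23) = 49700 J.
Q = ΔU + W = 49700 J.
Net over both steps: W = 30000 J, Q = 55900 J, ΔU = 26000 J.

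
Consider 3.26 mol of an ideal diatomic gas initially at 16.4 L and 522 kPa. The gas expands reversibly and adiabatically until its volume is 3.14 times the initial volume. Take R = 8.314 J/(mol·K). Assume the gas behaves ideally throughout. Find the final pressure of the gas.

T₁ = P₁V₁/(nR) = 522×16.4/(3.26×8.314) = 316 K.
Adiabatic: TV^(γ−1) = const ⇒ T₂ = 316×(0.318)^0.400 = 200 K; PV^γ = const ⇒ P₂ = 105 kPa.

105 kPa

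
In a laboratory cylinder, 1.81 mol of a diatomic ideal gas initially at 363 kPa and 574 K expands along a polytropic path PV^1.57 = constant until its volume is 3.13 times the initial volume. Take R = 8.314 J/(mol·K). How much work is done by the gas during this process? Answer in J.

7250 J

V₁ = nRT₁/P₁ = 1.81×8.314×574/363 = 23.8 L.
Polytropic n=1.57: T₂ = T₁(V₁/V₂)^(n−1) = 574×(0.319)^0.57 = 300 K; P₂ = P₁(V₁/V₂)^n = 60.5 kPa.
W = (P₁V₁−P₂V₂)/(n−1) = (363×23.8−60.5×74.5)/0.57 = 7250 J.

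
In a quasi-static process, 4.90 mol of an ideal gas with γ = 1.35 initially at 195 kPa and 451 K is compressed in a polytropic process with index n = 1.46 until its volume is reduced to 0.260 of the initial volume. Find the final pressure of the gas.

V₁ = nRT₁/P₁ = 4.90×8.314×451/195 = 94.2 L.
Polytropic n=1.46: T₂ = T₁(V₁/V₂)^(n−1) = 451×(3.85)^0.46 = 838 K; P₂ = P₁(V₁/V₂)^n = 1390 kPa.

1390 kPa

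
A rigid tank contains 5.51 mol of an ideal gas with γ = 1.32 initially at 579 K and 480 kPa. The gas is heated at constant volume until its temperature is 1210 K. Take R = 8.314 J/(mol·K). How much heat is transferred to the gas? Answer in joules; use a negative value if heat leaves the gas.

V₁ = nRT₁/P₁ = 5.51×8.314×579/480 = 55.3 L.
Isochoric: V stays 55.3 L; P/T = const ⇒ T₂ = 1210 K, P₂ = 1000 kPa.
W = 0 (no volume change).
ΔU = nCvΔT = 5.51×26.0×(1210−579) = 90300 J.
Q = ΔU = 90300 J.

90300 J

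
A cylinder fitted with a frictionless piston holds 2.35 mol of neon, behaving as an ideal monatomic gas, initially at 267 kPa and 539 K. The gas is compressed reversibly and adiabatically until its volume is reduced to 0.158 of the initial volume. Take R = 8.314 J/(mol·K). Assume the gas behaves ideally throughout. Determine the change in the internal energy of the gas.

V₁ = nRT₁/P₁ = 2.35×8.314×539/267 = 39.4 L.
Adiabatic: TV^(γ−1) = const ⇒ T₂ = 539×(6.33)^0.667 = 1840 K; PV^γ = const ⇒ P₂ = 5780 kPa.
For an ideal gas ΔU = nCvΔT with Cv = (3/2)R = 12.5 J/(mol·K).
ΔU = 2.35×12.5×(1840−539) = 38300 J.

38300 J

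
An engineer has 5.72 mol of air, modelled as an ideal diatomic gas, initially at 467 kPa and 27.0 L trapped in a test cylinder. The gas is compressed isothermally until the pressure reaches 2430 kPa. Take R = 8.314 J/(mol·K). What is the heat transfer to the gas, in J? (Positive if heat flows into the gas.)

-20800 J

T₁ = P₁V₁/(nR) = 467×27.0/(5.72×8.314) = 265 K.
Isothermal: T stays 265 K; PV = const ⇒ V₂ = 5.19 L, P₂ = 2430 kPa.
ΔU = 0 (ideal gas, T constant).
W = nRT ln(V₂/V₁) = 5.72×8.314×265×ln(0.192) = -20800 J.
Q = ΔU + W = -20800 J.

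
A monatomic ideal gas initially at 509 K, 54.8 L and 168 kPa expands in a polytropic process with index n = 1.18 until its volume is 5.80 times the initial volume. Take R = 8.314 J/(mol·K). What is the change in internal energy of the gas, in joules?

n = P₁V₁/(RT₁) = 168×54.8/(8.314×509) = 2.18 mol.
Polytropic n=1.18: T₂ = T₁(V₁/V₂)^(n−1) = 509×(0.172)^0.18 = 371 K; P₂ = P₁(V₁/V₂)^n = 21.1 kPa.
For an ideal gas ΔU = nCvΔT with Cv = (3/2)R = 12.5 J/(mol·K).
ΔU = 2.18×12.5×(371−509) = -3750 J.

-3750 J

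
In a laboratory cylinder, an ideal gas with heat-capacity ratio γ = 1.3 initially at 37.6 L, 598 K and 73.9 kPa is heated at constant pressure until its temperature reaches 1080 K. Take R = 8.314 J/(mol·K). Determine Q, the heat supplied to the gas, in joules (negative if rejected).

n = P₁V₁/(RT₁) = 73.9×37.6/(8.314×598) = 0.559 mol.
Isobaric: P stays 73.9 kPa; V/T = const ⇒ T₂ = 1080 K, V₂ = 67.9 L.
W = PΔV = 73.9×(67.9−37.6) kPa·L = 2240 J.
ΔU = nCvΔT = 0.559×27.7×(1080−598) = 7470 J.
Q = ΔU + W = nCpΔT = 9710 J.

9710 J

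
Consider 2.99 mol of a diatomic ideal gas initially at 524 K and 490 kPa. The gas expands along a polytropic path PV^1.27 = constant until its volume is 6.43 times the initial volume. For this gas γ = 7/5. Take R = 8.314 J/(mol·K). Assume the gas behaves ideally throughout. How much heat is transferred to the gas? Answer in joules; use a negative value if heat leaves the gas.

V₁ = nRT₁/P₁ = 2.99×8.314×524/490 = 26.6 L.
Polytropic n=1.27: T₂ = T₁(V₁/V₂)^(n−1) = 524×(0.156)^0.27 = 317 K; P₂ = P₁(V₁/V₂)^n = 46.1 kPa.
W = (P₁V₁−P₂V₂)/(n−1) = (490×26.6−46.1×171)/0.27 = 19100 J.
ΔU = nCvΔT = 2.99×20.8×(317−524) = -12900 J.
Q = ΔU + W = 6190 J.

6190 J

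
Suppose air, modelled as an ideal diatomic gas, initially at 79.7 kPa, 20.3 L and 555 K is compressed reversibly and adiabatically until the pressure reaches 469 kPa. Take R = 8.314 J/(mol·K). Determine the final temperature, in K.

Adiabatic: T₂/T₁ = (P₂/P₁)^((γ−1)/γ) ⇒ T₂ = 555×(5.88)^0.286 = 921 K; V₂ = 5.72 L.

921 K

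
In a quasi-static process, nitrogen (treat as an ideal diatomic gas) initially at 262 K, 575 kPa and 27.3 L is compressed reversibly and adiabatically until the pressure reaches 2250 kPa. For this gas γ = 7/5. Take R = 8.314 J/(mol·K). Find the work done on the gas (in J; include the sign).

18700 J

n = P₁V₁/(RT₁) = 575×27.3/(8.314×262) = 7.21 mol.
Adiabatic: T₂/T₁ = (P₂/P₁)^((γ−1)/γ) ⇒ T₂ = 262×(3.91)^0.286 = 387 K; V₂ = 10.3 L.
ΔU = nCvΔT = 7.21×20.8×(387−262) = 18700 J.
Q = 0 for an adiabatic process, so W = −ΔU = -18700 J.
Work done on the gas = −W_by = 18700 J.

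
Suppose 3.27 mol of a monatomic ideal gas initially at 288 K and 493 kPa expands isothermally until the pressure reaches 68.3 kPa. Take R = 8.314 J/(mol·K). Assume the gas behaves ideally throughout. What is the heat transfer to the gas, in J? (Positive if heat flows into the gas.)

V₁ = nRT₁/P₁ = 3.27×8.314×288/493 = 15.9 L.
Isothermal: T stays 288 K; PV = const ⇒ V₂ = 115 L, P₂ = 68.3 kPa.
ΔU = 0 (ideal gas, T constant).
W = nRT ln(V₂/V₁) = 3.27×8.314×288×ln(7.22) = 15500 J.
Q = ΔU + W = 15500 J.

15500 J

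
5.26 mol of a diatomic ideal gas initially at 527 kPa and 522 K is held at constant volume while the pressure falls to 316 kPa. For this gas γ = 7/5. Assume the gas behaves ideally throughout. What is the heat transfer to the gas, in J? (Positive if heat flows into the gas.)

-22800 J

V₁ = nRT₁/P₁ = 5.26×8.314×522/527 = 43.3 L.
Isochoric: V stays 43.3 L; P/T = const ⇒ T₂ = 313 K, P₂ = 316 kPa.
W = 0 (no volume change).
ΔU = nCvΔT = 5.26×20.8×(313−522) = -22800 J.
Q = ΔU = -22800 J.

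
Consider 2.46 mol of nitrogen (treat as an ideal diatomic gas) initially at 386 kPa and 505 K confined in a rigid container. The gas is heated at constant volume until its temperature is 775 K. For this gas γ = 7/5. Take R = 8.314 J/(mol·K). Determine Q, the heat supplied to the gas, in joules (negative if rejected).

13800 J

V₁ = nRT₁/P₁ = 2.46×8.314×505/386 = 26.8 L.
Isochoric: V stays 26.8 L; P/T = const ⇒ T₂ = 775 K, P₂ = 592 kPa.
W = 0 (no volume change).
ΔU = nCvΔT = 2.46×20.8×(775−505) = 13800 J.
Q = ΔU = 13800 J.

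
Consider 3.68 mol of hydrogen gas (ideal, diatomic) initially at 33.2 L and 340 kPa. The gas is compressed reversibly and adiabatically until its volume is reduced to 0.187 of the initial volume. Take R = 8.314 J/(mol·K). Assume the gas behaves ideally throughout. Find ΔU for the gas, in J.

27000 J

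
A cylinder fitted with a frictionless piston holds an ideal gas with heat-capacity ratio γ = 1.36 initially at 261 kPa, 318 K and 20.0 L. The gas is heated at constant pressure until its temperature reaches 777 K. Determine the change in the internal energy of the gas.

20900 J

n = P₁V₁/(RT₁) = 261×20.0/(8.314×318) = 1.97 mol.
Isobaric: P stays 261 kPa; V/T = const ⇒ T₂ = 777 K, V₂ = 48.9 L.
For an ideal gas ΔU = nCvΔT with Cv = R/(γ−1) = 23.1 J/(mol·K).
ΔU = 1.97×23.1×(777−318) = 20900 J.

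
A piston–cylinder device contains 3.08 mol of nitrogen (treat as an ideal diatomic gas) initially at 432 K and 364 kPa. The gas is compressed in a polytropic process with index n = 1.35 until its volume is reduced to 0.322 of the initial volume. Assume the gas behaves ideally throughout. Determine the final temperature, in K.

642 K

V₁ = nRT₁/P₁ = 3.08×8.314×432/364 = 30.4 L.
Polytropic n=1.35: T₂ = T₁(V₁/V₂)^(n−1) = 432×(3.11)^0.35 = 642 K; P₂ = P₁(V₁/V₂)^n = 1680 kPa.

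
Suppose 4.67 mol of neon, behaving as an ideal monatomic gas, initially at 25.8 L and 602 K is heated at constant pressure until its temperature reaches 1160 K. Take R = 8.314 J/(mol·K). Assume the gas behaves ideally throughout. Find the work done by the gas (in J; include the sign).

21700 J

P₁ = nRT₁/V₁ = 4.67×8.314×602/25.8 = 906 kPa.
Isobaric: P stays 906 kPa; V/T = const ⇒ T₂ = 1160 K, V₂ = 49.7 L.
W = PΔV = 906×(49.7−25.8) kPa·L = 21700 J.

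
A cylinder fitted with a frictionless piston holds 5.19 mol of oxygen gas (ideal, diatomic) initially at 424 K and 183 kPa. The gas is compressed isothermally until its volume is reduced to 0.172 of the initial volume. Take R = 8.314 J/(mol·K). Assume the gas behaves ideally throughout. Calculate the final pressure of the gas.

1060 kPa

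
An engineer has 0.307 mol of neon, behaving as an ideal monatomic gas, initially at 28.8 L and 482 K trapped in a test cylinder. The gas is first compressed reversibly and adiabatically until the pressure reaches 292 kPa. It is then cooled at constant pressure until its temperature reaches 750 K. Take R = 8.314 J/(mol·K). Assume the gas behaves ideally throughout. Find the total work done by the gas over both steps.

-2880 J

P₁ = nRT₁/V₁ = 0.307×8.314×482/28.8 = 42.7 kPa.
Step 1 — Adiabatic: T₂/T₁ = (P₂/P₁)^((γ−1)/γ) ⇒ T₂ = 482×(6.84)^0.400 = 1040 K; V₂ = 9.09 L.
ΔU = nCvΔT = 0.307×12.5×(1040−482) = 2140 J.
Q = 0 for an adiabatic process, so W = −ΔU = -2140 J.
State after step 1: P = 292 kPa, V = 9.09 L, T = 1040 K.
Step 2 — Isobaric: P stays 292 kPa; V/T = const ⇒ T₂ = 750 K, V₂ = 6.56 L.
W = PΔV = 292×(6.56−9.09) kPa·L = -740 J.
ΔU = nCvΔT = 0.307×12.5×(750−1040) = -1110 J.
Q = ΔU + W = nCpΔT = -1850 J.
Net over both steps: W = -2880 J, Q = -1850 J, ΔU = 1030 J.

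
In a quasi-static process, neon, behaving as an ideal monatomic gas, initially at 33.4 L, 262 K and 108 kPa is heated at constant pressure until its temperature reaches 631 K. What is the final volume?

Isobaric: P stays 108 kPa; V/T = const ⇒ T₂ = 631 K, V₂ = 80.4 L.

80.4 L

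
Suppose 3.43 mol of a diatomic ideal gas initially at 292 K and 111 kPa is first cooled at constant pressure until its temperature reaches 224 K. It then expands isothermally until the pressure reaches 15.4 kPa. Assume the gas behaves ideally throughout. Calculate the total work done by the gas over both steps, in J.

10700 J

V₁ = nRT₁/P₁ = 3.43×8.314×292/111 = 75.0 L.
Step 1 — Isobaric: P stays 111 kPa; V/T = const ⇒ T₂ = 224 K, V₂ = 57.5 L.
W = PΔV = 111×(57.5−75.0) kPa·L = -1940 J.
ΔU = nCvΔT = 3.43×20.8×(224−292) = -4850 J.
Q = ΔU + W = nCpΔT = -6790 J.
State after step 1: P = 111 kPa, V = 57.5 L, T = 224 K.
Step 2 — Isothermal: T stays 224 K; PV = const ⇒ V₂ = 415 L, P₂ = 15.4 kPa.
ΔU = 0 (ideal gas, T constant).
W = nRT ln(V₂/V₁) = 3.43×8.314×224×ln(7.21) = 12600 J.
Q = ΔU + W = 12600 J.
Net over both steps: W = 10700 J, Q = 5830 J, ΔU = -4850 J.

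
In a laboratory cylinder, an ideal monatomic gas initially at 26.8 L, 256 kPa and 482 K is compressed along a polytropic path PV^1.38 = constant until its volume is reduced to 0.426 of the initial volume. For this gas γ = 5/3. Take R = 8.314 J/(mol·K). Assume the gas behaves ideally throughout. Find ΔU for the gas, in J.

n = P₁V₁/(RT₁) = 256×26.8/(8.314×482) = 1.71 mol.
Polytropic n=1.38: T₂ = T₁(V₁/V₂)^(n−1) = 482×(2.35)^0.38 = 667 K; P₂ = P₁(V₁/V₂)^n = 831 kPa.
For an ideal gas ΔU = nCvΔT with Cv = (3/2)R = 12.5 J/(mol·K).
ΔU = 1.71×12.5×(667−482) = 3940 J.

3940 J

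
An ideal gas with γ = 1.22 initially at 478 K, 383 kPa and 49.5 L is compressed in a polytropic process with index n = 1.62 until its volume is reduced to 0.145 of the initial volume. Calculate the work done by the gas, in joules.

-70700 J

n = P₁V₁/(RT₁) = 383×49.5/(8.314×478) = 4.77 mol.
Polytropic n=1.62: T₂ = T₁(V₁/V₂)^(n−1) = 478×(6.90)^0.62 = 1580 K; P₂ = P₁(V₁/V₂)^n = 8750 kPa.
W = (P₁V₁−P₂V₂)/(n−1) = (383×49.5−8750×7.18)/0.62 = -70700 J.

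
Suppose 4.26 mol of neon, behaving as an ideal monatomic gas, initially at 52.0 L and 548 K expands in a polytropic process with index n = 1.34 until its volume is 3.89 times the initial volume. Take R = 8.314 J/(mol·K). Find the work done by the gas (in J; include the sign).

P₁ = nRT₁/V₁ = 4.26×8.314×548/52.0 = 373 kPa.
Polytropic n=1.34: T₂ = T₁(V₁/V₂)^(n−1) = 548×(0.257)^0.34 = 345 K; P₂ = P₁(V₁/V₂)^n = 60.5 kPa.
W = (P₁V₁−P₂V₂)/(n−1) = (373×52.0−60.5×202)/0.34 = 21100 J.

21100 J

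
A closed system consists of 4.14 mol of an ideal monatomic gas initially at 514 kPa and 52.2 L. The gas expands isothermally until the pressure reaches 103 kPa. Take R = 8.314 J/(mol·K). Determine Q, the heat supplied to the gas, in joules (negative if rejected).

43100 J

T₁ = P₁V₁/(nR) = 514×52.2/(4.14×8.314) = 780 K.
Isothermal: T stays 780 K; PV = const ⇒ V₂ = 260 L, P₂ = 103 kPa.
ΔU = 0 (ideal gas, T constant).
W = nRT ln(V₂/V₁) = 4.14×8.314×780×ln(4.99) = 43100 J.
Q = ΔU + W = 43100 J.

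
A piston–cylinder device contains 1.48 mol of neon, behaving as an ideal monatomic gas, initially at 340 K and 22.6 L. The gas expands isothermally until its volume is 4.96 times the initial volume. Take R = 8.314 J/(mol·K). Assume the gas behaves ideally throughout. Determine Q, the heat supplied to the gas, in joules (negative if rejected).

6700 J

P₁ = nRT₁/V₁ = 1.48×8.314×340/22.6 = 185 kPa.
Isothermal: T stays 340 K; PV = const ⇒ V₂ = 112 L, P₂ = 37.3 kPa.
ΔU = 0 (ideal gas, T constant).
W = nRT ln(V₂/V₁) = 1.48×8.314×340×ln(4.96) = 6700 J.
Q = ΔU + W = 6700 J.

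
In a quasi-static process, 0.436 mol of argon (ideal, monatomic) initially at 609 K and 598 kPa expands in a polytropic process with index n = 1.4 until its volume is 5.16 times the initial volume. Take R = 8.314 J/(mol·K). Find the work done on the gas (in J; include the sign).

V₁ = nRT₁/P₁ = 0.436×8.314×609/598 = 3.69 L.
Polytropic n=1.4: T₂ = T₁(V₁/V₂)^(n−1) = 609×(0.194)^0.40 = 316 K; P₂ = P₁(V₁/V₂)^n = 60.1 kPa.
W = (P₁V₁−P₂V₂)/(n−1) = (598×3.69−60.1×19.0)/0.40 = 2660 J.
Work done on the gas = −W_by = -2660 J.

-2660 J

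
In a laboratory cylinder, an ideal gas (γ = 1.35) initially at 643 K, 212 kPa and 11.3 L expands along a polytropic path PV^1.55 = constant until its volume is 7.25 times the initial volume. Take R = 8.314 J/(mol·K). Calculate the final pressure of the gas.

9.84 kPa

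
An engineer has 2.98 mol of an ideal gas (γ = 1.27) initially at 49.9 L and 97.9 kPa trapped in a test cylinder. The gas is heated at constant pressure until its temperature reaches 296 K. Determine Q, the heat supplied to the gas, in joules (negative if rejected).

11500 J

T₁ = P₁V₁/(nR) = 97.9×49.9/(2.98×8.314) = 197 K.
Isobaric: P stays 97.9 kPa; V/T = const ⇒ T₂ = 296 K, V₂ = 74.9 L.
W = PΔV = 97.9×(74.9−49.9) kPa·L = 2450 J.
ΔU = nCvΔT = 2.98×30.8×(296−197) = 9070 J.
Q = ΔU + W = nCpΔT = 11500 J.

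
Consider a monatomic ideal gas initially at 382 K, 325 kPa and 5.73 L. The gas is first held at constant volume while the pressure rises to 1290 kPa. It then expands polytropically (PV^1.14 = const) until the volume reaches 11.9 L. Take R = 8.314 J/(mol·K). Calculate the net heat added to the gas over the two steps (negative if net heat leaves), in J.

n = P₁V₁/(RT₁) = 325×5.73/(8.314×382) = 0.586 mol.
Step 1 — Isochoric: V stays 5.73 L; P/T = const ⇒ T₂ = 1520 K, P₂ = 1290 kPa.
W = 0 (no volume change).
ΔU = nCvΔT = 0.586×12.5×(1520−382) = 8290 J.
Q = ΔU = 8290 J.
State after step 1: P = 1290 kPa, V = 5.73 L, T = 1520 K.
Step 2 — Polytropic n=1.14: T₂ = T₁(V₁/V₂)^(n−1) = 1520×(0.482)^0.14 = 1370 K; P₂ = P₁(V₁/V₂)^n = 561 kPa.
W = (P₁V₁−P₂V₂)/(n−1) = (1290×5.73−561×11.9)/0.14 = 5130 J.
ΔU = nCvΔT = 0.586×12.5×(1370−1520) = -1080 J.
Q = ΔU + W = 4060 J.
Net over both steps: W = 5130 J, Q = 12400 J, ΔU = 7220 J.

12400 J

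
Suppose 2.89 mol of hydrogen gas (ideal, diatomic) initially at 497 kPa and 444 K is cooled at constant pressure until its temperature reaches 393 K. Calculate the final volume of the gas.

19.0 L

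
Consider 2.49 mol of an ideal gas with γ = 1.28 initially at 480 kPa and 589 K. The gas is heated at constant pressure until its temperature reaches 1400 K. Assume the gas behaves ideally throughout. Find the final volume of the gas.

V₁ = nRT₁/P₁ = 2.49×8.314×589/480 = 25.4 L.
Isobaric: P stays 480 kPa; V/T = const ⇒ T₂ = 1400 K, V₂ = 60.4 L.

60.4 L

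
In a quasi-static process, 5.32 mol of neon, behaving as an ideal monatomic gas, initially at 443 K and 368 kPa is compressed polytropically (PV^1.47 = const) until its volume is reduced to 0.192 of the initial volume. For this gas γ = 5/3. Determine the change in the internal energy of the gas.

34400 J

V₁ = nRT₁/P₁ = 5.32×8.314×443/368 = 53.2 L.
Polytropic n=1.47: T₂ = T₁(V₁/V₂)^(n−1) = 443×(5.21)^0.47 = 962 K; P₂ = P₁(V₁/V₂)^n = 4160 kPa.
For an ideal gas ΔU = nCvΔT with Cv = (3/2)R = 12.5 J/(mol·K).
ΔU = 5.32×12.5×(962−443) = 34400 J.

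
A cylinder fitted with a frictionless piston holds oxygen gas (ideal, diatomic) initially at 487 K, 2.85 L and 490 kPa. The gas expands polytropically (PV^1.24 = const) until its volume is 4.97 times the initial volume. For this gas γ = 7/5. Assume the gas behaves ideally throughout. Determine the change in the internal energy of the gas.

n = P₁V₁/(RT₁) = 490×2.85/(8.314×487) = 0.345 mol.
Polytropic n=1.24: T₂ = T₁(V₁/V₂)^(n−1) = 487×(0.201)^0.24 = 331 K; P₂ = P₁(V₁/V₂)^n = 67.1 kPa.
For an ideal gas ΔU = nCvΔT with Cv = (5/2)R = 20.8 J/(mol·K).
ΔU = 0.345×20.8×(331−487) = -1120 J.

-1120 J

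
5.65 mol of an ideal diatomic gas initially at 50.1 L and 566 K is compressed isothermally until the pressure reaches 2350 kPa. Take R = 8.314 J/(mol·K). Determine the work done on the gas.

39600 J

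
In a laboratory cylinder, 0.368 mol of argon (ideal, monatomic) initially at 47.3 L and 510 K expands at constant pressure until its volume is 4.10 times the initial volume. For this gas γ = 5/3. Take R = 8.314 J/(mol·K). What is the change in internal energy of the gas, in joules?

7260 J

P₁ = nRT₁/V₁ = 0.368×8.314×510/47.3 = 33.0 kPa.
Isobaric: P stays 33.0 kPa; V/T = const ⇒ T₂ = 2090 K, V₂ = 194 L.
For an ideal gas ΔU = nCvΔT with Cv = (3/2)R = 12.5 J/(mol·K).
ΔU = 0.368×12.5×(2090−510) = 7260 J.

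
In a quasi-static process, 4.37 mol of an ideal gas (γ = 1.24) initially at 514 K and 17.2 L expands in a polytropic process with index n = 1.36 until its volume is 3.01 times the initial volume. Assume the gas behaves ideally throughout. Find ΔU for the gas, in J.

P₁ = nRT₁/V₁ = 4.37×8.314×514/17.2 = 1090 kPa.
Polytropic n=1.36: T₂ = T₁(V₁/V₂)^(n−1) = 514×(0.332)^0.36 = 346 K; P₂ = P₁(V₁/V₂)^n = 243 kPa.
For an ideal gas ΔU = nCvΔT with Cv = R/(γ−1) = 34.6 J/(mol·K).
ΔU = 4.37×34.6×(346−514) = -25500 J.

-25500 J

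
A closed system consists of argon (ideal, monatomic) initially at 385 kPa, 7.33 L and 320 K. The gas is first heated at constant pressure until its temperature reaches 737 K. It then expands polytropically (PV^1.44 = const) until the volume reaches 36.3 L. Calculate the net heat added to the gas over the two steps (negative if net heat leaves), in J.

10600 J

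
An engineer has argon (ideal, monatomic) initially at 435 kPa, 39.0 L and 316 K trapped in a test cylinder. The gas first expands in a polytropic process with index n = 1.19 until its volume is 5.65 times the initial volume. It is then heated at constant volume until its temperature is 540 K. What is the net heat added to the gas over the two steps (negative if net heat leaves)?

43100 J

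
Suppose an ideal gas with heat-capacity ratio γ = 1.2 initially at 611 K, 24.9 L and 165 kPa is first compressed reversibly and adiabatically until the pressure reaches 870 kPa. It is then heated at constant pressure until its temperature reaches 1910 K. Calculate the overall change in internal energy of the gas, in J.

n = P₁V₁/(RT₁) = 165×24.9/(8.314×611) = 0.809 mol.
Step 1 — Adiabatic: T₂/T₁ = (P₂/P₁)^((γ−1)/γ) ⇒ T₂ = 611×(5.27)^0.167 = 806 K; V₂ = 6.23 L.
ΔU = nCvΔT = 0.809×41.6×(806−611) = 6560 J.
Q = 0 for an adiabatic process, so W = −ΔU = -6560 J.
State after step 1: P = 870 kPa, V = 6.23 L, T = 806 K.
Step 2 — Isobaric: P stays 870 kPa; V/T = const ⇒ T₂ = 1910 K, V₂ = 14.8 L.
W = PΔV = 870×(14.8−6.23) kPa·L = 7420 J.
ΔU = nCvΔT = 0.809×41.6×(1910−806) = 37100 J.
Q = ΔU + W = nCpΔT = 44500 J.
Net over both steps: W = 864 J, Q = 44500 J, ΔU = 43700 J.

43700 J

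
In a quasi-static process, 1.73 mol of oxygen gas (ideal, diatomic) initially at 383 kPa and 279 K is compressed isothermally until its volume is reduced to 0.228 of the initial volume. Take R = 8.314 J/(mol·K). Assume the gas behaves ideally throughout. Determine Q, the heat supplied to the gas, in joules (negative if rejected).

-5930 J

V₁ = nRT₁/P₁ = 1.73×8.314×279/383 = 10.5 L.
Isothermal: T stays 279 K; PV = const ⇒ V₂ = 2.39 L, P₂ = 1680 kPa.
ΔU = 0 (ideal gas, T constant).
W = nRT ln(V₂/V₁) = 1.73×8.314×279×ln(0.228) = -5930 J.
Q = ΔU + W = -5930 J.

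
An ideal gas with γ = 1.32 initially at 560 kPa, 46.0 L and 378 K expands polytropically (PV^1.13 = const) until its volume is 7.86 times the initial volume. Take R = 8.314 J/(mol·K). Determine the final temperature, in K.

289 K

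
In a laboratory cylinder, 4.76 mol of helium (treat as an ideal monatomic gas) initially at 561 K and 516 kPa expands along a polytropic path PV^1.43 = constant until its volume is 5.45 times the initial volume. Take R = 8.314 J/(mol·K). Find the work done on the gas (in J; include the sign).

V₁ = nRT₁/P₁ = 4.76×8.314×561/516 = 43.0 L.
Polytropic n=1.43: T₂ = T₁(V₁/V₂)^(n−1) = 561×(0.183)^0.43 = 271 K; P₂ = P₁(V₁/V₂)^n = 45.7 kPa.
W = (P₁V₁−P₂V₂)/(n−1) = (516×43.0−45.7×234)/0.43 = 26700 J.
Work done on the gas = −W_by = -26700 J.

-26700 J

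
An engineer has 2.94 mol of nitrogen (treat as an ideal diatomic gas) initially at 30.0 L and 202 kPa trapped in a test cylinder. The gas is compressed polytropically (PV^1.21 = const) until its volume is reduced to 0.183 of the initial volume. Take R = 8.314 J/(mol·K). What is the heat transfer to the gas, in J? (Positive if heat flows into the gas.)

-5870 J

T₁ = P₁V₁/(nR) = 202×30.0/(2.94×8.314) = 248 K.
Polytropic n=1.21: T₂ = T₁(V₁/V₂)^(n−1) = 248×(5.46)^0.21 = 354 K; P₂ = P₁(V₁/V₂)^n = 1580 kPa.
W = (P₁V₁−P₂V₂)/(n−1) = (202×30.0−1580×5.49)/0.21 = -12400 J.
ΔU = nCvΔT = 2.94×20.8×(354−248) = 6490 J.
Q = ΔU + W = -5870 J.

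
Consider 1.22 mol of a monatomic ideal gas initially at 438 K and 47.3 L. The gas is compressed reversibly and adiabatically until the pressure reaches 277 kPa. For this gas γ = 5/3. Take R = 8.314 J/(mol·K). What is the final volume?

P₁ = nRT₁/V₁ = 1.22×8.314×438/47.3 = 93.9 kPa.
Adiabatic: T₂/T₁ = (P₂/P₁)^((γ−1)/γ) ⇒ T₂ = 438×(2.95)^0.400 = 675 K; V₂ = 24.7 L.

24.7 L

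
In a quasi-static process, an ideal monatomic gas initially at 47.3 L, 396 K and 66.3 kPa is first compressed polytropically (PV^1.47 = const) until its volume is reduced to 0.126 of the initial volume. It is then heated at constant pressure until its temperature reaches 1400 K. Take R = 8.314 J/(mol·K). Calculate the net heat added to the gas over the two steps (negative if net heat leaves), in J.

3720 J

n = P₁V₁/(RT₁) = 66.3×47.3/(8.314×396) = 0.953 mol.
Step 1 — Polytropic n=1.47: T₂ = T₁(V₁/V₂)^(n−1) = 396×(7.94)^0.47 = 1050 K; P₂ = P₁(V₁/V₂)^n = 1390 kPa.
W = (P₁V₁−P₂V₂)/(n−1) = (66.3×47.3−1390×5.96)/0.47 = -11000 J.
ΔU = nCvΔT = 0.953×12.5×(1050−396) = 7750 J.
Q = ΔU + W = -3240 J.
State after step 1: P = 1390 kPa, V = 5.96 L, T = 1050 K.
Step 2 — Isobaric: P stays 1390 kPa; V/T = const ⇒ T₂ = 1400 K, V₂ = 7.96 L.
W = PΔV = 1390×(7.96−5.96) kPa·L = 2780 J.
ΔU = nCvΔT = 0.953×12.5×(1400−1050) = 4180 J.
Q = ΔU + W = nCpΔT = 6960 J.
Net over both steps: W = -8210 J, Q = 3720 J, ΔU = 11900 J.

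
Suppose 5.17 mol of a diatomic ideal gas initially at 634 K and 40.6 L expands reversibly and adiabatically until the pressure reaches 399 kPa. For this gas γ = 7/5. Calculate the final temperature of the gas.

546 K

P₁ = nRT₁/V₁ = 5.17×8.314×634/40.6 = 671 kPa.
Adiabatic: T₂/T₁ = (P₂/P₁)^((γ−1)/γ) ⇒ T₂ = 634×(0.594)^0.286 = 546 K; V₂ = 58.9 L.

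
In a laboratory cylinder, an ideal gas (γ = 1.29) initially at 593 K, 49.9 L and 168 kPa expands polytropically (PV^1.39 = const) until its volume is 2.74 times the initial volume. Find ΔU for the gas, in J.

-9400 J

n = P₁V₁/(RT₁) = 168×49.9/(8.314×593) = 1.70 mol.
Polytropic n=1.39: T₂ = T₁(V₁/V₂)^(n−1) = 593×(0.365)^0.39 = 400 K; P₂ = P₁(V₁/V₂)^n = 41.4 kPa.
For an ideal gas ΔU = nCvΔT with Cv = R/(γ−1) = 28.7 J/(mol·K).
ΔU = 1.70×28.7×(400−593) = -9400 J.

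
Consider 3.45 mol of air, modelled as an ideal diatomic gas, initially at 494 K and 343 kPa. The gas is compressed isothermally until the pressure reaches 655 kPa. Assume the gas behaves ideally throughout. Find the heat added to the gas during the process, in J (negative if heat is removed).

V₁ = nRT₁/P₁ = 3.45×8.314×494/343 = 41.3 L.
Isothermal: T stays 494 K; PV = const ⇒ V₂ = 21.6 L, P₂ = 655 kPa.
ΔU = 0 (ideal gas, T constant).
W = nRT ln(V₂/V₁) = 3.45×8.314×494×ln(0.524) = -9170 J.
Q = ΔU + W = -9170 J.

-9170 J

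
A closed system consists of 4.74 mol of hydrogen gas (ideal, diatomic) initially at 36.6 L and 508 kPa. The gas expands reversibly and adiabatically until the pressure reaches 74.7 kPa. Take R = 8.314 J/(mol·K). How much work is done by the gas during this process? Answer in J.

T₁ = P₁V₁/(nR) = 508×36.6/(4.74×8.314) = 472 K.
Adiabatic: T₂/T₁ = (P₂/P₁)^((γ−1)/γ) ⇒ T₂ = 472×(0.147)^0.286 = 273 K; V₂ = 144 L.
ΔU = nCvΔT = 4.74×20.8×(273−472) = -19600 J.
Q = 0 for an adiabatic process, so W = −ΔU = 19600 J.

19600 J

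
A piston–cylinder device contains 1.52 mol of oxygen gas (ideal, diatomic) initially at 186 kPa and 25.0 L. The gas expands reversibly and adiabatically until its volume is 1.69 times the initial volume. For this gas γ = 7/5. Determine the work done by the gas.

T₁ = P₁V₁/(nR) = 186×25.0/(1.52×8.314) = 368 K.
Adiabatic: TV^(γ−1) = const ⇒ T₂ = 368×(0.592)^0.400 = 298 K; PV^γ = const ⇒ P₂ = 89.2 kPa.
ΔU = nCvΔT = 1.52×20.8×(298−368) = -2200 J.
Q = 0 for an adiabatic process, so W = −ΔU = 2200 J.

2200 J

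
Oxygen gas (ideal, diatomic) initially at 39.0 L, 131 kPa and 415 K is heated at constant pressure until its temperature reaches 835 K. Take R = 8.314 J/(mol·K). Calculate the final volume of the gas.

78.5 L

Isobaric: P stays 131 kPa; V/T = const ⇒ T₂ = 835 K, V₂ = 78.5 L.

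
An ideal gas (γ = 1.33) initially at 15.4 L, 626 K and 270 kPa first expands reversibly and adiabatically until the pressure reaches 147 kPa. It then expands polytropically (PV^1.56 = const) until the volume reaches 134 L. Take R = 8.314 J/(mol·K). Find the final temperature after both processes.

207 K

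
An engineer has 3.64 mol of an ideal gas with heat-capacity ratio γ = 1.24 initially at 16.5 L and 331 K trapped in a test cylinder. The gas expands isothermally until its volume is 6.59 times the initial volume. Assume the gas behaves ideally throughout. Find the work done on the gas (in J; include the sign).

P₁ = nRT₁/V₁ = 3.64×8.314×331/16.5 = 607 kPa.
Isothermal: T stays 331 K; PV = const ⇒ V₂ = 109 L, P₂ = 92.1 kPa.
W = nRT ln(V₂/V₁) = 3.64×8.314×331×ln(6.59) = 18900 J.
Work done on the gas = −W_by = -18900 J.

-18900 J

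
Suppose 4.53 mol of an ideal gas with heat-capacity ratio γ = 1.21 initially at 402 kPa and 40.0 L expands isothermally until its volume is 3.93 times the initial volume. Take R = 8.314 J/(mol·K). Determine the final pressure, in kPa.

102 kPa

T₁ = P₁V₁/(nR) = 402×40.0/(4.53×8.314) = 427 K.
Isothermal: T stays 427 K; PV = const ⇒ V₂ = 157 L, P₂ = 102 kPa.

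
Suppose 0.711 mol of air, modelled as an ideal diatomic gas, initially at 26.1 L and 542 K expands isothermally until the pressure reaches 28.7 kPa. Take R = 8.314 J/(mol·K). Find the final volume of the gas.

P₁ = nRT₁/V₁ = 0.711×8.314×542/26.1 = 123 kPa.
Isothermal: T stays 542 K; PV = const ⇒ V₂ = 112 L, P₂ = 28.7 kPa.

112 L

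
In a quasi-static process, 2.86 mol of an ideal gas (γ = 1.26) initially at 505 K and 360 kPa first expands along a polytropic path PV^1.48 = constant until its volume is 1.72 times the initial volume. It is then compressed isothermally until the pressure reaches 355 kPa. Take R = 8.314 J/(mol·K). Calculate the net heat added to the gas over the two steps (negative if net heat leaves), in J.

V₁ = nRT₁/P₁ = 2.86×8.314×505/360 = 33.4 L.
Step 1 — Polytropic n=1.48: T₂ = T₁(V₁/V₂)^(n−1) = 505×(0.581)^0.48 = 389 K; P₂ = P₁(V₁/V₂)^n = 161 kPa.
W = (P₁V₁−P₂V₂)/(n−1) = (360×33.4−161×57.4)/0.48 = 5730 J.
ΔU = nCvΔT = 2.86×32.0×(389−505) = -10600 J.
Q = ΔU + W = -4850 J.
State after step 1: P = 161 kPa, V = 57.4 L, T = 389 K.
Step 2 — Isothermal: T stays 389 K; PV = const ⇒ V₂ = 26.1 L, P₂ = 355 kPa.
ΔU = 0 (ideal gas, T constant).
W = nRT ln(V₂/V₁) = 2.86×8.314×389×ln(0.454) = -7300 J.
Q = ΔU + W = -7300 J.
Net over both steps: W = -1570 J, Q = -12200 J, ΔU = -10600 J.

-12200 J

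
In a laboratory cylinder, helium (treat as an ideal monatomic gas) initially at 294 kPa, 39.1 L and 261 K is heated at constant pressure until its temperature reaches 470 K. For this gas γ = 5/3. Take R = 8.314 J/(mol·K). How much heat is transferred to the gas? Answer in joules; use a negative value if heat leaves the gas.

23000 J

n = P₁V₁/(RT₁) = 294×39.1/(8.314×261) = 5.30 mol.
Isobaric: P stays 294 kPa; V/T = const ⇒ T₂ = 470 K, V₂ = 70.4 L.
W = PΔV = 294×(70.4−39.1) kPa·L = 9210 J.
ΔU = nCvΔT = 5.30×12.5×(470−261) = 13800 J.
Q = ΔU + W = nCpΔT = 23000 J.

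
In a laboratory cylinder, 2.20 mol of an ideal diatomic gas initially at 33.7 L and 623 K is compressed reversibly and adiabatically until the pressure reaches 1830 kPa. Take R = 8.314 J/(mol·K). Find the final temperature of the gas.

1010 K

P₁ = nRT₁/V₁ = 2.20×8.314×623/33.7 = 338 kPa.
Adiabatic: T₂/T₁ = (P₂/P₁)^((γ−1)/γ) ⇒ T₂ = 623×(5.41)^0.286 = 1010 K; V₂ = 10.1 L.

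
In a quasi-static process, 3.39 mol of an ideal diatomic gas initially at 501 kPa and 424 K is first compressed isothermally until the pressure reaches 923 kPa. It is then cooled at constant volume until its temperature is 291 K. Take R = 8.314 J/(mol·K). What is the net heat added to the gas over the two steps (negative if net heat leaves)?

-16700 J

V₁ = nRT₁/P₁ = 3.39×8.314×424/501 = 23.9 L.
Step 1 — Isothermal: T stays 424 K; PV = const ⇒ V₂ = 12.9 L, P₂ = 923 kPa.
ΔU = 0 (ideal gas, T constant).
W = nRT ln(V₂/V₁) = 3.39×8.314×424×ln(0.543) = -7300 J.
Q = ΔU + W = -7300 J.
State after step 1: P = 923 kPa, V = 12.9 L, T = 424 K.
Step 2 — Isochoric: V stays 12.9 L; P/T = const ⇒ T₂ = 291 K, P₂ = 633 kPa.
W = 0 (no volume change).
ΔU = nCvΔT = 3.39×20.8×(291−424) = -9370 J.
Q = ΔU = -9370 J.
Net over both steps: W = -7300 J, Q = -16700 J, ΔU = -9370 J.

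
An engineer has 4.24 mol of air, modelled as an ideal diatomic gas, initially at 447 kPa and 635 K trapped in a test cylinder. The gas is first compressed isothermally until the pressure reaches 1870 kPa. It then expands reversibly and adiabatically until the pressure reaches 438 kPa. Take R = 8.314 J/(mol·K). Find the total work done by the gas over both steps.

V₁ = nRT₁/P₁ = 4.24×8.314×635/447 = 50.1 L.
Step 1 — Isothermal: T stays 635 K; PV = const ⇒ V₂ = 12.0 L, P₂ = 1870 kPa.
ΔU = 0 (ideal gas, T constant).
W = nRT ln(V₂/V₁) = 4.24×8.314×635×ln(0.239) = -32000 J.
Q = ΔU + W = -32000 J.
State after step 1: P = 1870 kPa, V = 12.0 L, T = 635 K.
Step 2 — Adiabatic: T₂/T₁ = (P₂/P₁)^((γ−1)/γ) ⇒ T₂ = 635×(0.234)^0.286 = 419 K; V₂ = 33.8 L.
ΔU = nCvΔT = 4.24×20.8×(419−635) = -19000 J.
Q = 0 for an adiabatic process, so W = −ΔU = 19000 J.
Net over both steps: W = -13000 J, Q = -32000 J, ΔU = -19000 J.

-13000 J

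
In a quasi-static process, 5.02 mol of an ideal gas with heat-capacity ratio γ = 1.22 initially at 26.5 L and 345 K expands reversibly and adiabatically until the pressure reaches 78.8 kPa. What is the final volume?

129 L

P₁ = nRT₁/V₁ = 5.02×8.314×345/26.5 = 543 kPa.
Adiabatic: T₂/T₁ = (P₂/P₁)^((γ−1)/γ) ⇒ T₂ = 345×(0.145)^0.180 = 244 K; V₂ = 129 L.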